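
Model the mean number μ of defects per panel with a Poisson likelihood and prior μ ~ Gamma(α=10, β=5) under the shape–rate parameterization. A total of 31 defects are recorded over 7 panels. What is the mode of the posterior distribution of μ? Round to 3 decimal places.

μ̂_MAP = 3.333

Σxᵢ = 31, n = 7.
Posterior ∝ μ^9e^(−5μ) · μ^31e^(−7μ) = μ^40e^(−12μ), i.e. Gamma(shape=41, rate=12).
The mode of a Gamma(a, b) with a ≥ 1 (shape–rate) is (a−1)/b = 40/12 ≈ 3.333.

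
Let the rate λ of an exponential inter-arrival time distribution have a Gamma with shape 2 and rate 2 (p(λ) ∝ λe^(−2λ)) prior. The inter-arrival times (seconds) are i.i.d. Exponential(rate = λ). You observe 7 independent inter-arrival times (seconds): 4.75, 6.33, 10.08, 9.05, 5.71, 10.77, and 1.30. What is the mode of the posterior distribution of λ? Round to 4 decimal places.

λ̂_MAP = 0.1600

The Exponential(rate=λ) likelihood is ∝ λ^n e^(−λΣtᵢ). Here n = 7 and Σtᵢ = 4.75 + 6.33 + 10.08 + 9.05 + 5.71 + 10.77 + 1.30 = 47.99.
Posterior ∝ λe^(−2λ) · λ^7e^(−47.99λ) = λ^8e^(−49.99λ), i.e. Gamma(9, 49.99).
Mode = (a−1)/b = 8/49.99 ≈ 0.1600.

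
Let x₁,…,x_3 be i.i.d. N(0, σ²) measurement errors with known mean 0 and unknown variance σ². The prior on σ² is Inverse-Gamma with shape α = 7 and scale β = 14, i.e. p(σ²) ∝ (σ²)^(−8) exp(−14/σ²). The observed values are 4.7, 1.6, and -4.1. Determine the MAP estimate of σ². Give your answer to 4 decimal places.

σ̂²_MAP = 3.6558

Sum of squared deviations about the known mean: SS = (4.7−0)² + (1.6−0)² + (-4.1−0)² = 41.46.
The Normal likelihood contributes (σ²)^(−n/2) exp(−SS/(2σ²)), so the posterior is Inverse-Gamma(α + n/2, β + SS/2) = Inverse-Gamma(8.5, 34.73).
The mode of Inverse-Gamma(a, b) is b/(a+1) = 34.73/9.5 ≈ 3.6558.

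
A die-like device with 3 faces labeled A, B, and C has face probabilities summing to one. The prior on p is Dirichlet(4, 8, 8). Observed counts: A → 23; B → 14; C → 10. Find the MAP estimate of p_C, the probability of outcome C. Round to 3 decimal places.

The posterior is Dirichlet(αᵢ + nᵢ) = Dirichlet(27, 22, 18).
For a Dirichlet(a₁,…,a_K) with all aᵢ > 1, the mode has j-th component (aⱼ − 1)/(Σaᵢ − K).
Here Σaᵢ = 67 and K = 3, so p_C = (18 − 1)/(67 − 3) = 17/64 ≈ 0.266.

MAP estimate of p_C = 0.266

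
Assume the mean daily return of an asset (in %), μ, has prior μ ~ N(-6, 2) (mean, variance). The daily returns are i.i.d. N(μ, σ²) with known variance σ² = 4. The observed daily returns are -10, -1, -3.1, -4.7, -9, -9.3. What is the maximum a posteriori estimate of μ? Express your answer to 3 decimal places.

μ̂_MAP = -6.138

n = 6; x̄ = ((-10) + (-1) + (-3.1) + (-4.7) + (-9) + (-9.3))/6 = -37.1/6 = -371/60 ≈ -6.1833.
For a Normal prior and Normal likelihood with known variance, the posterior is Normal; its mode equals its mean, the precision-weighted average.
Prior precision 1/σ₀² = 1/2 = 0.5; data precision n/σ² = 6/4 = 1.5.
μ̂ = (0.5·(-6) + 1.5·(-371/60)) / (0.5 + 1.5) = (-12.275)/2 = -6.1375 ≈ -6.138.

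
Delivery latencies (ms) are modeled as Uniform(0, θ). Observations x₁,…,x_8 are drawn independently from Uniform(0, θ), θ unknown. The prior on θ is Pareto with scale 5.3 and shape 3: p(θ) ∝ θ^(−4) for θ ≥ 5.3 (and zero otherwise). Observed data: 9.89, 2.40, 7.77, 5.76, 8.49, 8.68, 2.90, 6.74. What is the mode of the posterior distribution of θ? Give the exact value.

θ̂_MAP = 9.89

The Uniform(0, θ) likelihood is θ^(−n) for θ ≥ max(xᵢ), zero otherwise. Here max(xᵢ) = 9.89.
Posterior ∝ θ^(−4) · θ^(−8) = θ^(−12) on θ ≥ max(5.3, 9.89) = 9.89.
This density is strictly decreasing in θ, so the posterior mode lies at the lower boundary of the support.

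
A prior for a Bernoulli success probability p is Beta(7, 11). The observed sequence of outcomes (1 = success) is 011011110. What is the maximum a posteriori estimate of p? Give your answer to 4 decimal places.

Prior: Beta(7, 11).
Data: 6 successes in 9 trials (from the sequence). The binomial likelihood contributes p^6(1−p)^3, so the posterior is Beta(7+6, 11+3) = Beta(13, 14).
For Beta(a, b) with a, b > 1 the mode is (a−1)/(a+b−2) = 12/25 ≈ 0.4800.

p̂_MAP = 0.4800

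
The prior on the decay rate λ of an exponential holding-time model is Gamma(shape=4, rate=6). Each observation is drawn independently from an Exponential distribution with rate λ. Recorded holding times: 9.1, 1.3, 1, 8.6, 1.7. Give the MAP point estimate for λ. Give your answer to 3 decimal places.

The Exponential(rate=λ) likelihood is ∝ λ^n e^(−λΣtᵢ). Here n = 5 and Σtᵢ = 9.1 + 1.3 + 1 + 8.6 + 1.7 = 21.7.
Posterior ∝ λ^3e^(−6λ) · λ^5e^(−21.7λ) = λ^8e^(−27.7λ), i.e. Gamma(9, 27.7).
Mode = (a−1)/b = 8/27.7 ≈ 0.289.

λ̂_MAP = 0.289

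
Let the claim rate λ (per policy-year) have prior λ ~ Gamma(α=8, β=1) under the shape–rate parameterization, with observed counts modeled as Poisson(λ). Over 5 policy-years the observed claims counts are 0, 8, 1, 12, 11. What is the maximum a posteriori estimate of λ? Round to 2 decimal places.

Σxᵢ = 0+8+1+12+11 = 32, with n = 5.
Posterior ∝ λ^7e^(−1λ) · λ^32e^(−5λ) = λ^39e^(−6λ), i.e. Gamma(shape=40, rate=6).
The mode of a Gamma(a, b) with a ≥ 1 (shape–rate) is (a−1)/b = 39/6 ≈ 6.50.

λ̂_MAP = 6.50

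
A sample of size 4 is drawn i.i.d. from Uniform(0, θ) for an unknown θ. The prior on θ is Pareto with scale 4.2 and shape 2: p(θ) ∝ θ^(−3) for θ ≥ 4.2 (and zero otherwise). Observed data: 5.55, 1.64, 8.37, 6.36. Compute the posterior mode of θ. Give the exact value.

θ̂_MAP = 8.37

The Uniform(0, θ) likelihood is θ^(−n) for θ ≥ max(xᵢ), zero otherwise. Here max(xᵢ) = 8.37.
Posterior ∝ θ^(−3) · θ^(−4) = θ^(−7) on θ ≥ max(4.2, 8.37) = 8.37.
This density is strictly decreasing in θ, so the posterior mode lies at the lower boundary of the support.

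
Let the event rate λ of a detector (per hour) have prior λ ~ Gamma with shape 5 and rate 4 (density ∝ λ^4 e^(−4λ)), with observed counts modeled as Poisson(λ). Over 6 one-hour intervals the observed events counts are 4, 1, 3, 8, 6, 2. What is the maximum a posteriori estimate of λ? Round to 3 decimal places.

λ̂_MAP = 2.800

Σxᵢ = 4+1+3+8+6+2 = 24, with n = 6.
Posterior ∝ λ^4e^(−4λ) · λ^24e^(−6λ) = λ^28e^(−10λ), i.e. Gamma(shape=29, rate=10).
The mode of a Gamma(a, b) with a ≥ 1 (shape–rate) is (a−1)/b = 28/10 ≈ 2.800.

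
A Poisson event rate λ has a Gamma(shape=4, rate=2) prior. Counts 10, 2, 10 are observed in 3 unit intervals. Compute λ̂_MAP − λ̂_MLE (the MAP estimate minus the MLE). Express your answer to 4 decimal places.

Σxᵢ = 22. Posterior is Gamma(26, 5); MAP = (26−1)/5 = 25/5 ≈ 5.00000.
MLE = x̄ = 22/3 ≈ 7.33333.
Difference = 25/5 − 22/3 = -7/3 ≈ -2.3333.

MAP − MLE = -2.3333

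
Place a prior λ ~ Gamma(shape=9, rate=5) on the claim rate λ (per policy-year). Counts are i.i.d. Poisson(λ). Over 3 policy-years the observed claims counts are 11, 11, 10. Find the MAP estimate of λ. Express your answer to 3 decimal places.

λ̂_MAP = 5.000

Σxᵢ = 11+11+10 = 32, with n = 3.
Posterior ∝ λ^8e^(−5λ) · λ^32e^(−3λ) = λ^40e^(−8λ), i.e. Gamma(shape=41, rate=8).
The mode of a Gamma(a, b) with a ≥ 1 (shape–rate) is (a−1)/b = 40/8 ≈ 5.000.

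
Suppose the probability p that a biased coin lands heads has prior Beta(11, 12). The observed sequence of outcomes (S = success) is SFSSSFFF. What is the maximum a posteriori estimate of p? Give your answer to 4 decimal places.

p̂_MAP = 0.4828

Prior: Beta(11, 12).
Data: 4 successes in 8 trials (from the sequence). The binomial likelihood contributes p^4(1−p)^4, so the posterior is Beta(11+4, 12+4) = Beta(15, 16).
For Beta(a, b) with a, b > 1 the mode is (a−1)/(a+b−2) = 14/29 ≈ 0.4828.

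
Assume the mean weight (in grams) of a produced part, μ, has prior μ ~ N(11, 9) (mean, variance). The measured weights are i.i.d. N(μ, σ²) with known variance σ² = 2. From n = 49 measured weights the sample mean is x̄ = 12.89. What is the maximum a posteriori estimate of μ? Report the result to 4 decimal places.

μ̂_MAP = 12.8815

n = 49, x̄ = 12.89.
For a Normal prior and Normal likelihood with known variance, the posterior is Normal; its mode equals its mean, the precision-weighted average.
Prior precision 1/σ₀² = 1/9; data precision n/σ² = 49/2 = 24.5.
μ̂ = ((1/9)·11 + 24.5·12.89) / (1/9 + 24.5) = (570649/1800)/(443/18) = 570649/44300 ≈ 12.8815.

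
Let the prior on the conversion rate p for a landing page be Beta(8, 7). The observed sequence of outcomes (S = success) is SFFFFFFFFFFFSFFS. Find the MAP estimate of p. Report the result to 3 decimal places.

Prior: Beta(8, 7).
Data: 3 successes in 16 trials (from the sequence). The binomial likelihood contributes p^3(1−p)^13, so the posterior is Beta(8+3, 7+13) = Beta(11, 20).
For Beta(a, b) with a, b > 1 the mode is (a−1)/(a+b−2) = 10/29 ≈ 0.345.

p̂_MAP = 0.345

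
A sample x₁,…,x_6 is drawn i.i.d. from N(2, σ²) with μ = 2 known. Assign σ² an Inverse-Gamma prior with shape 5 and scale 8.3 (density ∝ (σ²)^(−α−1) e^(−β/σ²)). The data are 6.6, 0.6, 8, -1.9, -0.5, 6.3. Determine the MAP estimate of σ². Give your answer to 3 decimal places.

Sum of squared deviations about the known mean: SS = (6.6−2)² + (0.6−2)² + (8−2)² + (-1.9−2)² + (-0.5−2)² + (6.3−2)² = 99.07.
The Normal likelihood contributes (σ²)^(−n/2) exp(−SS/(2σ²)), so the posterior is Inverse-Gamma(α + n/2, β + SS/2) = Inverse-Gamma(8, 57.835).
The mode of Inverse-Gamma(a, b) is b/(a+1) = 57.835/9 ≈ 6.426.

σ̂²_MAP = 6.426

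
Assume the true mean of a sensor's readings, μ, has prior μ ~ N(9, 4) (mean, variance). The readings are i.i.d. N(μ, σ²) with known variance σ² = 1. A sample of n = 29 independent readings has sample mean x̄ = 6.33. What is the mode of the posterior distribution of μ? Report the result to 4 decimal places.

μ̂_MAP = 6.3528

n = 29, x̄ = 6.33.
For a Normal prior and Normal likelihood with known variance, the posterior is Normal; its mode equals its mean, the precision-weighted average.
Prior precision 1/σ₀² = 1/4 = 0.25; data precision n/σ² = 29/1 = 29.
μ̂ = (0.25·9 + 29·6.33) / (0.25 + 29) = 185.82/29.25 = 6194/975 ≈ 6.3528.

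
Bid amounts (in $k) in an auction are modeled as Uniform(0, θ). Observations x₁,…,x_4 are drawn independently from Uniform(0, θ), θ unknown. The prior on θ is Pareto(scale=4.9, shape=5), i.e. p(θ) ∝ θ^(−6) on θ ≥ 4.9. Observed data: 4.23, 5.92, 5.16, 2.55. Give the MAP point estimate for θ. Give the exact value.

The Uniform(0, θ) likelihood is θ^(−n) for θ ≥ max(xᵢ), zero otherwise. Here max(xᵢ) = 5.92.
Posterior ∝ θ^(−6) · θ^(−4) = θ^(−10) on θ ≥ max(4.9, 5.92) = 5.92.
This density is strictly decreasing in θ, so the posterior mode lies at the lower boundary of the support.

θ̂_MAP = 5.92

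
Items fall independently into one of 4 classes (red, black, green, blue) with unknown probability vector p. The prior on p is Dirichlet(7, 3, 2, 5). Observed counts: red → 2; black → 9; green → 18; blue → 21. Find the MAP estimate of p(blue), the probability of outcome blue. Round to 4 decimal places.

MAP estimate of p(blue) = 0.3968

The posterior is Dirichlet(αᵢ + nᵢ) = Dirichlet(9, 12, 20, 26).
For a Dirichlet(a₁,…,a_K) with all aᵢ > 1, the mode has j-th component (aⱼ − 1)/(Σaᵢ − K).
Here Σaᵢ = 67 and K = 4, so p(blue) = (26 − 1)/(67 − 4) = 25/63 ≈ 0.3968.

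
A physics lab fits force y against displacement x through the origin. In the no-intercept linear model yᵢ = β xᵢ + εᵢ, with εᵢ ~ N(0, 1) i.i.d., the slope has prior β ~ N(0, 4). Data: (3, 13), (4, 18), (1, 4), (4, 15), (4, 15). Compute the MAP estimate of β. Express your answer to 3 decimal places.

β̂_MAP = 4.034

log p(β | y) = −Σ(yᵢ − βxᵢ)²/(2·1) − β²/(2·4) + const.
Setting the derivative to zero: Σxᵢ(yᵢ − βxᵢ)/1 − β/4 = 0, so β = Σxᵢyᵢ / (Σxᵢ² + σ²/τ²).
Σxᵢyᵢ = 3·13 + 4·18 + 1·4 + 4·15 + 4·15 = 235; Σxᵢ² = 58; σ²/τ² = 0.25.
β̂_MAP = 235 / (58 + 0.25) = 235/58.25 ≈ 4.034.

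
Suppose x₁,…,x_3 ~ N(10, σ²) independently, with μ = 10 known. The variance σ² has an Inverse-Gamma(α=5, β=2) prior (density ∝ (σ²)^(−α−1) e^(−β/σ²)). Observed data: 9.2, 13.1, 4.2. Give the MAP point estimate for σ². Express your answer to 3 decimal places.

Sum of squared deviations about the known mean: SS = (9.2−10)² + (13.1−10)² + (4.2−10)² = 43.89.
The Normal likelihood contributes (σ²)^(−n/2) exp(−SS/(2σ²)), so the posterior is Inverse-Gamma(α + n/2, β + SS/2) = Inverse-Gamma(6.5, 23.945).
The mode of Inverse-Gamma(a, b) is b/(a+1) = 23.945/7.5 ≈ 3.193.

σ̂²_MAP = 3.193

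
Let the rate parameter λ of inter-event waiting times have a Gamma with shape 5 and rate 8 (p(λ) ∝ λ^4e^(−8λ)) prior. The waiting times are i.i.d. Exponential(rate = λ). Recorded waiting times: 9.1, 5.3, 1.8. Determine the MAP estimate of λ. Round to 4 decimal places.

The Exponential(rate=λ) likelihood is ∝ λ^n e^(−λΣtᵢ). Here n = 3 and Σtᵢ = 9.1 + 5.3 + 1.8 = 16.2.
Posterior ∝ λ^4e^(−8λ) · λ^3e^(−16.2λ) = λ^7e^(−24.2λ), i.e. Gamma(8, 24.2).
Mode = (a−1)/b = 7/24.2 ≈ 0.2893.

λ̂_MAP = 0.2893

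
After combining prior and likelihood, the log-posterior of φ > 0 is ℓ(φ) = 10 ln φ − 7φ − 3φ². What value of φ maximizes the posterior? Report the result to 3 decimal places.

φ̂_MAP = 0.833

ℓ'(φ) = 10/φ − 7 − 6φ. Setting this to zero and multiplying by φ: 6φ² + 7φ − 10 = 0.
φ = (−7 + √(7² + 4·6·10)) / (2·6) = (−7 + √289) / 12 = (−7 + 17)/12 = 5/6.
ℓ''(φ) = −10/φ² − 6 < 0, confirming a maximum.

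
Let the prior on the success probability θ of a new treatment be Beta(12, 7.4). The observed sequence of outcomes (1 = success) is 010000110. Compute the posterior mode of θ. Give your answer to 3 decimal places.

θ̂_MAP = 0.530

Prior: Beta(12, 7.4).
Data: 3 successes in 9 trials (from the sequence). The binomial likelihood contributes θ^3(1−θ)^6, so the posterior is Beta(12+3, 7.4+6) = Beta(15, 13.4).
For Beta(a, b) with a, b > 1 the mode is (a−1)/(a+b−2) = 14/26.4 ≈ 0.530.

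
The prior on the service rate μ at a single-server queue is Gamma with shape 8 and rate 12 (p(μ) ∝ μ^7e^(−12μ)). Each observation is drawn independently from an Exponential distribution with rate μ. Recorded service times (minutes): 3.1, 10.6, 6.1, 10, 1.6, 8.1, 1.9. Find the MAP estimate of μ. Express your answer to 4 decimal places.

μ̂_MAP = 0.2622

The Exponential(rate=μ) likelihood is ∝ μ^n e^(−μΣtᵢ). Here n = 7 and Σtᵢ = 3.1 + 10.6 + 6.1 + 10 + 1.6 + 8.1 + 1.9 = 41.4.
Posterior ∝ μ^7e^(−12μ) · μ^7e^(−41.4μ) = μ^14e^(−53.4μ), i.e. Gamma(15, 53.4).
Mode = (a−1)/b = 14/53.4 ≈ 0.2622.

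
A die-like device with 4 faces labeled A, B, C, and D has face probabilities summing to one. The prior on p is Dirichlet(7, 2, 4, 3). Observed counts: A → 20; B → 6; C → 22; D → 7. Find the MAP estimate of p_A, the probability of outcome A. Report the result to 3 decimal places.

The posterior is Dirichlet(αᵢ + nᵢ) = Dirichlet(27, 8, 26, 10).
For a Dirichlet(a₁,…,a_K) with all aᵢ > 1, the mode has j-th component (aⱼ − 1)/(Σaᵢ − K).
Here Σaᵢ = 71 and K = 4, so p_A = (27 − 1)/(71 − 4) = 26/67 ≈ 0.388.

MAP estimate of p_A = 0.388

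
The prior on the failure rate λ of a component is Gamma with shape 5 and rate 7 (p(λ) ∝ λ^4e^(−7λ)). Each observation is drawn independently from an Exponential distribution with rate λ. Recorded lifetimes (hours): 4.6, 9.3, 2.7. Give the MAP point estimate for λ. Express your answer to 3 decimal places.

λ̂_MAP = 0.297

The Exponential(rate=λ) likelihood is ∝ λ^n e^(−λΣtᵢ). Here n = 3 and Σtᵢ = 4.6 + 9.3 + 2.7 = 16.6.
Posterior ∝ λ^4e^(−7λ) · λ^3e^(−16.6λ) = λ^7e^(−23.6λ), i.e. Gamma(8, 23.6).
Mode = (a−1)/b = 7/23.6 ≈ 0.297.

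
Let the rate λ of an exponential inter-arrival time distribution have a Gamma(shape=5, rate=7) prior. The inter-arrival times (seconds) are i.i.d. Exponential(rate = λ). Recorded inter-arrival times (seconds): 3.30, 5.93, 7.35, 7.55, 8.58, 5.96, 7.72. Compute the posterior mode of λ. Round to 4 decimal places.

λ̂_MAP = 0.2060

The Exponential(rate=λ) likelihood is ∝ λ^n e^(−λΣtᵢ). Here n = 7 and Σtᵢ = 3.30 + 5.93 + 7.35 + 7.55 + 8.58 + 5.96 + 7.72 = 46.39.
Posterior ∝ λ^4e^(−7λ) · λ^7e^(−46.39λ) = λ^11e^(−53.39λ), i.e. Gamma(12, 53.39).
Mode = (a−1)/b = 11/53.39 ≈ 0.2060.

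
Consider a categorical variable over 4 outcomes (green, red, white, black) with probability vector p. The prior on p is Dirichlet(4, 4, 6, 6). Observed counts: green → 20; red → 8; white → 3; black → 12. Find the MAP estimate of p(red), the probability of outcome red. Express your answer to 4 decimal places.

The posterior is Dirichlet(αᵢ + nᵢ) = Dirichlet(24, 12, 9, 18).
For a Dirichlet(a₁,…,a_K) with all aᵢ > 1, the mode has j-th component (aⱼ − 1)/(Σaᵢ − K).
Here Σaᵢ = 63 and K = 4, so p(red) = (12 − 1)/(63 − 4) = 11/59 ≈ 0.1864.

MAP estimate of p(red) = 0.1864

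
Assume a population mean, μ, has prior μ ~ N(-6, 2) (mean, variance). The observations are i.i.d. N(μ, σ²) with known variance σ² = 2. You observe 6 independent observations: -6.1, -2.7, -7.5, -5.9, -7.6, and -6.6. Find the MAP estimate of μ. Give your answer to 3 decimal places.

n = 6; x̄ = ((-6.1) + (-2.7) + (-7.5) + (-5.9) + (-7.6) + (-6.6))/6 = -36.4/6 = -91/15 ≈ -6.0667.
For a Normal prior and Normal likelihood with known variance, the posterior is Normal; its mode equals its mean, the precision-weighted average.
Prior precision 1/σ₀² = 1/2 = 0.5; data precision n/σ² = 6/2 = 3.
μ̂ = (0.5·(-6) + 3·(-91/15)) / (0.5 + 3) = (-21.2)/3.5 = -212/35 ≈ -6.057.

μ̂_MAP = -6.057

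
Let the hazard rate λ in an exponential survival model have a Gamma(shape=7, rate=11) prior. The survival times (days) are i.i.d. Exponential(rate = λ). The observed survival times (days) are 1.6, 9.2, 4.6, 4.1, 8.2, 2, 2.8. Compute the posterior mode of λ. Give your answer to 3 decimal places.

The Exponential(rate=λ) likelihood is ∝ λ^n e^(−λΣtᵢ). Here n = 7 and Σtᵢ = 1.6 + 9.2 + 4.6 + 4.1 + 8.2 + 2 + 2.8 = 32.5.
Posterior ∝ λ^6e^(−11λ) · λ^7e^(−32.5λ) = λ^13e^(−43.5λ), i.e. Gamma(14, 43.5).
Mode = (a−1)/b = 13/43.5 ≈ 0.299.

λ̂_MAP = 0.299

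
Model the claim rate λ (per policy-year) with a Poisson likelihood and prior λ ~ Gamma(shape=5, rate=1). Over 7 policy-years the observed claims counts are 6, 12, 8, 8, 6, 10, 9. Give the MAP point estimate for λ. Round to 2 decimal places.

λ̂_MAP = 7.88

Σxᵢ = 6+12+8+8+6+10+9 = 59, with n = 7.
Posterior ∝ λ^4e^(−1λ) · λ^59e^(−7λ) = λ^63e^(−8λ), i.e. Gamma(shape=64, rate=8).
The mode of a Gamma(a, b) with a ≥ 1 (shape–rate) is (a−1)/b = 63/8 ≈ 7.88.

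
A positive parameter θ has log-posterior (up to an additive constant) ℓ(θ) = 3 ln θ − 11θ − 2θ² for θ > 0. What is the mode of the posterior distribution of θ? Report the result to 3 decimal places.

ℓ'(θ) = 3/θ − 11 − 4θ. Setting this to zero and multiplying by θ: 4θ² + 11θ − 3 = 0.
θ = (−11 + √(11² + 4·4·3)) / (2·4) = (−11 + √169) / 8 = (−11 + 13)/8 = 1/4.
ℓ''(θ) = −3/θ² − 4 < 0, confirming a maximum.

θ̂_MAP = 0.250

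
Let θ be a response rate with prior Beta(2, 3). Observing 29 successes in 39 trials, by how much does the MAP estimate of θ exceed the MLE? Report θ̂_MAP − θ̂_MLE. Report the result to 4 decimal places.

MAP − MLE = -0.0293

Posterior is Beta(31, 13); MAP = (31−1)/(44−2) = 30/42 ≈ 0.71429.
MLE ignores the prior: θ̂_MLE = k/n = 29/39 ≈ 0.74359.
Difference = 30/42 − 29/39 = -8/273 ≈ -0.0293.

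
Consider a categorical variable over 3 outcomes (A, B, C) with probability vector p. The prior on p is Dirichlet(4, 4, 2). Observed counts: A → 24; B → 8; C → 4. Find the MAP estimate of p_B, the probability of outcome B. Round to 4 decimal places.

The posterior is Dirichlet(αᵢ + nᵢ) = Dirichlet(28, 12, 6).
For a Dirichlet(a₁,…,a_K) with all aᵢ > 1, the mode has j-th component (aⱼ − 1)/(Σaᵢ − K).
Here Σaᵢ = 46 and K = 3, so p_B = (12 − 1)/(46 − 3) = 11/43 ≈ 0.2558.

MAP estimate of p_B = 0.2558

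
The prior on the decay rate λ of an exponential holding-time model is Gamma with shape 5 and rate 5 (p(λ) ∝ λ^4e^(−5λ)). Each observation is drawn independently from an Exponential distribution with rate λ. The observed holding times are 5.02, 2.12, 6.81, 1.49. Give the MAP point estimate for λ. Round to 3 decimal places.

λ̂_MAP = 0.391

The Exponential(rate=λ) likelihood is ∝ λ^n e^(−λΣtᵢ). Here n = 4 and Σtᵢ = 5.02 + 2.12 + 6.81 + 1.49 = 15.44.
Posterior ∝ λ^4e^(−5λ) · λ^4e^(−15.44λ) = λ^8e^(−20.44λ), i.e. Gamma(9, 20.44).
Mode = (a−1)/b = 8/20.44 ≈ 0.391.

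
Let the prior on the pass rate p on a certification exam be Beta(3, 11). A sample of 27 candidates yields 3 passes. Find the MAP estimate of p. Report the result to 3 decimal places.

Prior: Beta(3, 11).
Data: 3 successes in 27 trials. The binomial likelihood contributes p^3(1−p)^24, so the posterior is Beta(3+3, 11+24) = Beta(6, 35).
For Beta(a, b) with a, b > 1 the mode is (a−1)/(a+b−2) = 5/39 ≈ 0.128.

p̂_MAP = 0.128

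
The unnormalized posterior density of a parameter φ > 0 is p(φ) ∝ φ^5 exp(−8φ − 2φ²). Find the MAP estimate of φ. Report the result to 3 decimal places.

φ̂_MAP = 0.500

ℓ'(φ) = 5/φ − 8 − 4φ. Setting this to zero and multiplying by φ: 4φ² + 8φ − 5 = 0.
φ = (−8 + √(8² + 4·4·5)) / (2·4) = (−8 + √144) / 8 = (−8 + 12)/8 = 1/2.
ℓ''(φ) = −5/φ² − 4 < 0, confirming a maximum.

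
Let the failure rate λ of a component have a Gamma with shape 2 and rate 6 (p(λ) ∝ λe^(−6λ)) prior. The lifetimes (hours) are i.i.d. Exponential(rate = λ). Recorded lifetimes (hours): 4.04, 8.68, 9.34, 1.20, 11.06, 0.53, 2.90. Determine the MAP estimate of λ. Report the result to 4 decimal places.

The Exponential(rate=λ) likelihood is ∝ λ^n e^(−λΣtᵢ). Here n = 7 and Σtᵢ = 4.04 + 8.68 + 9.34 + 1.20 + 11.06 + 0.53 + 2.90 = 37.75.
Posterior ∝ λe^(−6λ) · λ^7e^(−37.75λ) = λ^8e^(−43.75λ), i.e. Gamma(9, 43.75).
Mode = (a−1)/b = 8/43.75 ≈ 0.1829.

λ̂_MAP = 0.1829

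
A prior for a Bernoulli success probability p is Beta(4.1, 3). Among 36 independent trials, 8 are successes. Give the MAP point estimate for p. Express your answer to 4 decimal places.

Prior: Beta(4.1, 3).
Data: 8 successes in 36 trials. The binomial likelihood contributes p^8(1−p)^28, so the posterior is Beta(4.1+8, 3+28) = Beta(12.1, 31).
For Beta(a, b) with a, b > 1 the mode is (a−1)/(a+b−2) = 11.1/41.1 ≈ 0.2701.

p̂_MAP = 0.2701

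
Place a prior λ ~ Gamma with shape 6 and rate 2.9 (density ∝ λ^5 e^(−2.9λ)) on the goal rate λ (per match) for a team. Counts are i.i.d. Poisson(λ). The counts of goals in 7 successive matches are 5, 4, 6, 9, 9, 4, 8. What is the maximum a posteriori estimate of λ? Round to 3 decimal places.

Σxᵢ = 5+4+6+9+9+4+8 = 45, with n = 7.
Posterior ∝ λ^5e^(−2.9λ) · λ^45e^(−7λ) = λ^50e^(−9.9λ), i.e. Gamma(shape=51, rate=9.9).
The mode of a Gamma(a, b) with a ≥ 1 (shape–rate) is (a−1)/b = 50/9.9 ≈ 5.051.

λ̂_MAP = 5.051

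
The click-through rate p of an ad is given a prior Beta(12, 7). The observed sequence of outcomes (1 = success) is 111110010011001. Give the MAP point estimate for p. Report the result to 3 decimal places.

Prior: Beta(12, 7).
Data: 9 successes in 15 trials (from the sequence). The binomial likelihood contributes p^9(1−p)^6, so the posterior is Beta(12+9, 7+6) = Beta(21, 13).
For Beta(a, b) with a, b > 1 the mode is (a−1)/(a+b−2) = 20/32 ≈ 0.625.

p̂_MAP = 0.625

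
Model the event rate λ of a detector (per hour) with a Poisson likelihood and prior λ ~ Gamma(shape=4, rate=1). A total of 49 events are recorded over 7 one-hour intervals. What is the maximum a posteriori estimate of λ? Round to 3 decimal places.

λ̂_MAP = 6.500

Σxᵢ = 49, n = 7.
Posterior ∝ λ^3e^(−1λ) · λ^49e^(−7λ) = λ^52e^(−8λ), i.e. Gamma(shape=53, rate=8).
The mode of a Gamma(a, b) with a ≥ 1 (shape–rate) is (a−1)/b = 52/8 ≈ 6.500.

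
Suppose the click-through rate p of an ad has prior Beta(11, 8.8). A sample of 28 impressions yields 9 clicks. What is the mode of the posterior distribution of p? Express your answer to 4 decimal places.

Prior: Beta(11, 8.8).
Data: 9 successes in 28 trials. The binomial likelihood contributes p^9(1−p)^19, so the posterior is Beta(11+9, 8.8+19) = Beta(20, 27.8).
For Beta(a, b) with a, b > 1 the mode is (a−1)/(a+b−2) = 19/45.8 ≈ 0.4148.

p̂_MAP = 0.4148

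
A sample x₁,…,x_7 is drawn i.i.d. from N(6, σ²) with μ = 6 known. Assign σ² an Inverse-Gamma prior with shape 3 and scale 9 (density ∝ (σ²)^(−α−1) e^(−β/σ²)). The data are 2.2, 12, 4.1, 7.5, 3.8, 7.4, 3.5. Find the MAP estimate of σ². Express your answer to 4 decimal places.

σ̂²_MAP = 5.8233

Sum of squared deviations about the known mean: SS = (2.2−6)² + (12−6)² + (4.1−6)² + (7.5−6)² + (3.8−6)² + (7.4−6)² + (3.5−6)² = 69.35.
The Normal likelihood contributes (σ²)^(−n/2) exp(−SS/(2σ²)), so the posterior is Inverse-Gamma(α + n/2, β + SS/2) = Inverse-Gamma(6.5, 43.675).
The mode of Inverse-Gamma(a, b) is b/(a+1) = 43.675/7.5 ≈ 5.8233.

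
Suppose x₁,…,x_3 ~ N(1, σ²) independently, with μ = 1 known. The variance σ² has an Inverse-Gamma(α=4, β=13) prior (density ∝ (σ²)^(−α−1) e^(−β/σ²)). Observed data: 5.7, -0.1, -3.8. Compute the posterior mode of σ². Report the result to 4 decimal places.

Sum of squared deviations about the known mean: SS = (5.7−1)² + (-0.1−1)² + (-3.8−1)² = 46.34.
The Normal likelihood contributes (σ²)^(−n/2) exp(−SS/(2σ²)), so the posterior is Inverse-Gamma(α + n/2, β + SS/2) = Inverse-Gamma(5.5, 36.17).
The mode of Inverse-Gamma(a, b) is b/(a+1) = 36.17/6.5 ≈ 5.5646.

σ̂²_MAP = 5.5646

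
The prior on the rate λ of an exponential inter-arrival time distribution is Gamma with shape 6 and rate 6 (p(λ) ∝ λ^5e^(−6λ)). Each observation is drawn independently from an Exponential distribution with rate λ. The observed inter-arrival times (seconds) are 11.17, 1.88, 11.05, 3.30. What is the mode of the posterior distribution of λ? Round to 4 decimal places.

The Exponential(rate=λ) likelihood is ∝ λ^n e^(−λΣtᵢ). Here n = 4 and Σtᵢ = 11.17 + 1.88 + 11.05 + 3.30 = 27.40.
Posterior ∝ λ^5e^(−6λ) · λ^4e^(−27.40λ) = λ^9e^(−33.40λ), i.e. Gamma(10, 33.40).
Mode = (a−1)/b = 9/33.40 ≈ 0.2695.

λ̂_MAP = 0.2695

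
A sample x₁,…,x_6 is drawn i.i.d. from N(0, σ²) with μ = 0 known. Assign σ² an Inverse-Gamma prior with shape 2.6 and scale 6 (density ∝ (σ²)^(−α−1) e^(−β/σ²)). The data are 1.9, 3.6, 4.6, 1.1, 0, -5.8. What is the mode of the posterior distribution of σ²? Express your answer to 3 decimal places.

Sum of squared deviations about the known mean: SS = (1.9−0)² + (3.6−0)² + (4.6−0)² + (1.1−0)² + (0−0)² + (-5.8−0)² = 72.58.
The Normal likelihood contributes (σ²)^(−n/2) exp(−SS/(2σ²)), so the posterior is Inverse-Gamma(α + n/2, β + SS/2) = Inverse-Gamma(5.6, 42.29).
The mode of Inverse-Gamma(a, b) is b/(a+1) = 42.29/6.6 ≈ 6.408.

σ̂²_MAP = 6.408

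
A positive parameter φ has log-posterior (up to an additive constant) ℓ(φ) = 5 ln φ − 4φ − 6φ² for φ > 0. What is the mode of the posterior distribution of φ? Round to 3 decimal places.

φ̂_MAP = 0.500

ℓ'(φ) = 5/φ − 4 − 12φ. Setting this to zero and multiplying by φ: 12φ² + 4φ − 5 = 0.
φ = (−4 + √(4² + 4·12·5)) / (2·12) = (−4 + √256) / 24 = (−4 + 16)/24 = 1/2.
ℓ''(φ) = −5/φ² − 12 < 0, confirming a maximum.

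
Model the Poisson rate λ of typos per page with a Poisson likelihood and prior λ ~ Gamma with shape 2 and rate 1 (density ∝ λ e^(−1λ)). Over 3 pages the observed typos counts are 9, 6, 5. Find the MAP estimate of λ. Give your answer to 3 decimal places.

λ̂_MAP = 5.250

Σxᵢ = 9+6+5 = 20, with n = 3.
Posterior ∝ λe^(−1λ) · λ^20e^(−3λ) = λ^21e^(−4λ), i.e. Gamma(shape=22, rate=4).
The mode of a Gamma(a, b) with a ≥ 1 (shape–rate) is (a−1)/b = 21/4 ≈ 5.250.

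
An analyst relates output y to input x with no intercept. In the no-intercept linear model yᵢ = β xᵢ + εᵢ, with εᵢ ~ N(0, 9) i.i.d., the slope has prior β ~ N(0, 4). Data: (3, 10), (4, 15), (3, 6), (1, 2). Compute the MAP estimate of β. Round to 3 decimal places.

β̂_MAP = 2.953

log p(β | y) = −Σ(yᵢ − βxᵢ)²/(2·9) − β²/(2·4) + const.
Setting the derivative to zero: Σxᵢ(yᵢ − βxᵢ)/9 − β/4 = 0, so β = Σxᵢyᵢ / (Σxᵢ² + σ²/τ²).
Σxᵢyᵢ = 3·10 + 4·15 + 3·6 + 1·2 = 110; Σxᵢ² = 35; σ²/τ² = 2.25.
β̂_MAP = 110 / (35 + 2.25) = 110/37.25 ≈ 2.953.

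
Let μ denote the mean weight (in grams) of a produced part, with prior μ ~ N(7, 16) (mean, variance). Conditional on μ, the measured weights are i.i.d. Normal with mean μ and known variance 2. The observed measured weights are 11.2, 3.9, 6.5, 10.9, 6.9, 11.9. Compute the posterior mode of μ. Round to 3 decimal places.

n = 6; x̄ = (11.2 + 3.9 + 6.5 + 10.9 + 6.9 + 11.9)/6 = 51.3/6 = 8.55.
For a Normal prior and Normal likelihood with known variance, the posterior is Normal; its mode equals its mean, the precision-weighted average.
Prior precision 1/σ₀² = 1/16 = 0.0625; data precision n/σ² = 6/2 = 3.
μ̂ = (0.0625·7 + 3·8.55) / (0.0625 + 3) = 26.0875/3.0625 = 2087/245 ≈ 8.518.

μ̂_MAP = 8.518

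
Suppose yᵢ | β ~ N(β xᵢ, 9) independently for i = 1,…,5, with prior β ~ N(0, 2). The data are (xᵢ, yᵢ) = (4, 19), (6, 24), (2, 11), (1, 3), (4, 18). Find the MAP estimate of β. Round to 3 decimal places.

log p(β | y) = −Σ(yᵢ − βxᵢ)²/(2·9) − β²/(2·2) + const.
Setting the derivative to zero: Σxᵢ(yᵢ − βxᵢ)/9 − β/2 = 0, so β = Σxᵢyᵢ / (Σxᵢ² + σ²/τ²).
Σxᵢyᵢ = 4·19 + 6·24 + 2·11 + 1·3 + 4·18 = 317; Σxᵢ² = 73; σ²/τ² = 4.5.
β̂_MAP = 317 / (73 + 4.5) = 317/77.5 ≈ 4.090.

β̂_MAP = 4.090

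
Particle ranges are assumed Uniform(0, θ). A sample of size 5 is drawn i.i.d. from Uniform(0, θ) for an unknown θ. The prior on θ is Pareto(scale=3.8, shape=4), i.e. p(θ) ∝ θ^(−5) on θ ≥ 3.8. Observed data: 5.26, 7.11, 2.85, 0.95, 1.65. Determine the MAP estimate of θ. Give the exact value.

θ̂_MAP = 7.11

The Uniform(0, θ) likelihood is θ^(−n) for θ ≥ max(xᵢ), zero otherwise. Here max(xᵢ) = 7.11.
Posterior ∝ θ^(−5) · θ^(−5) = θ^(−10) on θ ≥ max(3.8, 7.11) = 7.11.
This density is strictly decreasing in θ, so the posterior mode lies at the lower boundary of the support.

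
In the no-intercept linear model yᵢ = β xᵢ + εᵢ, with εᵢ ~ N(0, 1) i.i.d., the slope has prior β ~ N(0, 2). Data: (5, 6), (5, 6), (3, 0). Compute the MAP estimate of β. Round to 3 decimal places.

log p(β | y) = −Σ(yᵢ − βxᵢ)²/(2·1) − β²/(2·2) + const.
Setting the derivative to zero: Σxᵢ(yᵢ − βxᵢ)/1 − β/2 = 0, so β = Σxᵢyᵢ / (Σxᵢ² + σ²/τ²).
Σxᵢyᵢ = 5·6 + 5·6 + 3·0 = 60; Σxᵢ² = 59; σ²/τ² = 0.5.
β̂_MAP = 60 / (59 + 0.5) = 60/59.5 ≈ 1.008.

β̂_MAP = 1.008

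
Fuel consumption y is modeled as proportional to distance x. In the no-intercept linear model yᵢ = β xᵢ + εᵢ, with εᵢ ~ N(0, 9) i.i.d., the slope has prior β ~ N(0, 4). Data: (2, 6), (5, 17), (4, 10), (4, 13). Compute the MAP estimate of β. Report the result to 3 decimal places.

log p(β | y) = −Σ(yᵢ − βxᵢ)²/(2·9) − β²/(2·4) + const.
Setting the derivative to zero: Σxᵢ(yᵢ − βxᵢ)/9 − β/4 = 0, so β = Σxᵢyᵢ / (Σxᵢ² + σ²/τ²).
Σxᵢyᵢ = 2·6 + 5·17 + 4·10 + 4·13 = 189; Σxᵢ² = 61; σ²/τ² = 2.25.
β̂_MAP = 189 / (61 + 2.25) = 189/63.25 ≈ 2.988.

β̂_MAP = 2.988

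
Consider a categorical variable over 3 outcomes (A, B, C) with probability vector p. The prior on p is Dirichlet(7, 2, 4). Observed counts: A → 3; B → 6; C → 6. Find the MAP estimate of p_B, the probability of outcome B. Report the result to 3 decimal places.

MAP estimate of p_B = 0.280

The posterior is Dirichlet(αᵢ + nᵢ) = Dirichlet(10, 8, 10).
For a Dirichlet(a₁,…,a_K) with all aᵢ > 1, the mode has j-th component (aⱼ − 1)/(Σaᵢ − K).
Here Σaᵢ = 28 and K = 3, so p_B = (8 − 1)/(28 − 3) = 7/25 ≈ 0.280.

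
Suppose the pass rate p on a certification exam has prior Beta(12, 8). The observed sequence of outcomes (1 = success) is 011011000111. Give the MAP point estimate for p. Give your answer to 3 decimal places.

Prior: Beta(12, 8).
Data: 7 successes in 12 trials (from the sequence). The binomial likelihood contributes p^7(1−p)^5, so the posterior is Beta(12+7, 8+5) = Beta(19, 13).
For Beta(a, b) with a, b > 1 the mode is (a−1)/(a+b−2) = 18/30 ≈ 0.600.

p̂_MAP = 0.600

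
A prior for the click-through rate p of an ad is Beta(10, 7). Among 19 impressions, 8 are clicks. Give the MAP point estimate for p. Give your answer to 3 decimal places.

p̂_MAP = 0.500

Prior: Beta(10, 7).
Data: 8 successes in 19 trials. The binomial likelihood contributes p^8(1−p)^11, so the posterior is Beta(10+8, 7+11) = Beta(18, 18).
For Beta(a, b) with a, b > 1 the mode is (a−1)/(a+b−2) = 17/34 ≈ 0.500.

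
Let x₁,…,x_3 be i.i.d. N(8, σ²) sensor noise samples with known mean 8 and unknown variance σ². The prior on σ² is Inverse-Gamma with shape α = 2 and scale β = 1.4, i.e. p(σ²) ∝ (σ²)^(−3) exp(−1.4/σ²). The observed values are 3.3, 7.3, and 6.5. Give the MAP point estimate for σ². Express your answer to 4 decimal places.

Sum of squared deviations about the known mean: SS = (3.3−8)² + (7.3−8)² + (6.5−8)² = 24.83.
The Normal likelihood contributes (σ²)^(−n/2) exp(−SS/(2σ²)), so the posterior is Inverse-Gamma(α + n/2, β + SS/2) = Inverse-Gamma(3.5, 13.815).
The mode of Inverse-Gamma(a, b) is b/(a+1) = 13.815/4.5 ≈ 3.0700.

σ̂²_MAP = 3.0700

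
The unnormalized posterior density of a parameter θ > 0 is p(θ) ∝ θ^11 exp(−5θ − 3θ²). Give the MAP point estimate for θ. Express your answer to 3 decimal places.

θ̂_MAP = 1.000

ℓ'(θ) = 11/θ − 5 − 6θ. Setting this to zero and multiplying by θ: 6θ² + 5θ − 11 = 0.
θ = (−5 + √(5² + 4·6·11)) / (2·6) = (−5 + √289) / 12 = (−5 + 17)/12 = 1.
ℓ''(θ) = −11/θ² − 6 < 0, confirming a maximum.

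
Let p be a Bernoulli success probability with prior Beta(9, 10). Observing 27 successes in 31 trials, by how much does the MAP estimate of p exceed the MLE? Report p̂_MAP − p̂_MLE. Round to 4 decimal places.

MAP − MLE = -0.1418

Posterior is Beta(36, 14); MAP = (36−1)/(50−2) = 35/48 ≈ 0.72917.
MLE ignores the prior: p̂_MLE = k/n = 27/31 ≈ 0.87097.
Difference = 35/48 − 27/31 = -211/1488 ≈ -0.1418.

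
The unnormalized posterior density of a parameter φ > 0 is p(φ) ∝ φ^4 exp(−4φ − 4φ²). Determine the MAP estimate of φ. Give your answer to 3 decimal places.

φ̂_MAP = 0.500

ℓ'(φ) = 4/φ − 4 − 8φ. Setting this to zero and multiplying by φ: 8φ² + 4φ − 4 = 0.
φ = (−4 + √(4² + 4·8·4)) / (2·8) = (−4 + √144) / 16 = (−4 + 12)/16 = 1/2.
ℓ''(φ) = −4/φ² − 8 < 0, confirming a maximum.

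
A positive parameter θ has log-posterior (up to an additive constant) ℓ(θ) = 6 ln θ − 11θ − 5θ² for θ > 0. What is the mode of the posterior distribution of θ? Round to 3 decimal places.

ℓ'(θ) = 6/θ − 11 − 10θ. Setting this to zero and multiplying by θ: 10θ² + 11θ − 6 = 0.
θ = (−11 + √(11² + 4·10·6)) / (2·10) = (−11 + √361) / 20 = (−11 + 19)/20 = 2/5.
ℓ''(θ) = −6/θ² − 10 < 0, confirming a maximum.

θ̂_MAP = 0.400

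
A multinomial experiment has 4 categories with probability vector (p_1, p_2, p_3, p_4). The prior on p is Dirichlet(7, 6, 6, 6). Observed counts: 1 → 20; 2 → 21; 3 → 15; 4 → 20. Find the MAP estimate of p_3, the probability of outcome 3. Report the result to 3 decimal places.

MAP estimate: 0.206

The posterior is Dirichlet(αᵢ + nᵢ) = Dirichlet(27, 27, 21, 26).
For a Dirichlet(a₁,…,a_K) with all aᵢ > 1, the mode has j-th component (aⱼ − 1)/(Σaᵢ − K).
Here Σaᵢ = 101 and K = 4, so p_3 = (21 − 1)/(101 − 4) = 20/97 ≈ 0.206.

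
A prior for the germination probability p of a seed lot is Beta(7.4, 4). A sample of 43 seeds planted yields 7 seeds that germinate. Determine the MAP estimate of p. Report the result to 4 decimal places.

p̂_MAP = 0.2557

Prior: Beta(7.4, 4).
Data: 7 successes in 43 trials. The binomial likelihood contributes p^7(1−p)^36, so the posterior is Beta(7.4+7, 4+36) = Beta(14.4, 40).
For Beta(a, b) with a, b > 1 the mode is (a−1)/(a+b−2) = 13.4/52.4 ≈ 0.2557.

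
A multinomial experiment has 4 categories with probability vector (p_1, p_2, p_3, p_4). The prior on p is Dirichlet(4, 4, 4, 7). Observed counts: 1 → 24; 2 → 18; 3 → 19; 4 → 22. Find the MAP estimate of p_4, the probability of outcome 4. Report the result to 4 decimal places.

The posterior is Dirichlet(αᵢ + nᵢ) = Dirichlet(28, 22, 23, 29).
For a Dirichlet(a₁,…,a_K) with all aᵢ > 1, the mode has j-th component (aⱼ − 1)/(Σaᵢ − K).
Here Σaᵢ = 102 and K = 4, so p_4 = (29 − 1)/(102 − 4) = 28/98 ≈ 0.2857.

MAP estimate: 0.2857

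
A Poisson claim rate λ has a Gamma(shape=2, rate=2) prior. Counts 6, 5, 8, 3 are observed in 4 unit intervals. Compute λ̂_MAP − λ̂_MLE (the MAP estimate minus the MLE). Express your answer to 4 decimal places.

Σxᵢ = 22. Posterior is Gamma(24, 6); MAP = (24−1)/6 = 23/6 ≈ 3.83333.
MLE = x̄ = 22/4 ≈ 5.50000.
Difference = 23/6 − 22/4 = -5/3 ≈ -1.6667.

MAP − MLE = -1.6667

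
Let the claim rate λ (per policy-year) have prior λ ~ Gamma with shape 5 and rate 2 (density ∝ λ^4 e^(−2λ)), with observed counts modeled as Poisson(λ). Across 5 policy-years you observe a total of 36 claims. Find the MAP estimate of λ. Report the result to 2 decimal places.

λ̂_MAP = 5.71

Σxᵢ = 36, n = 5.
Posterior ∝ λ^4e^(−2λ) · λ^36e^(−5λ) = λ^40e^(−7λ), i.e. Gamma(shape=41, rate=7).
The mode of a Gamma(a, b) with a ≥ 1 (shape–rate) is (a−1)/b = 40/7 ≈ 5.71.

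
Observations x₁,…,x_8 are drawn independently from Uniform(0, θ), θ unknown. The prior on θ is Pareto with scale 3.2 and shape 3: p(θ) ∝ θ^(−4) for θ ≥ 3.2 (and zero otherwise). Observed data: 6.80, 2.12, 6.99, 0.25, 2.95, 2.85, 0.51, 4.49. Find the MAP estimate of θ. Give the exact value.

The Uniform(0, θ) likelihood is θ^(−n) for θ ≥ max(xᵢ), zero otherwise. Here max(xᵢ) = 6.99.
Posterior ∝ θ^(−4) · θ^(−8) = θ^(−12) on θ ≥ max(3.2, 6.99) = 6.99.
This density is strictly decreasing in θ, so the posterior mode lies at the lower boundary of the support.

θ̂_MAP = 6.99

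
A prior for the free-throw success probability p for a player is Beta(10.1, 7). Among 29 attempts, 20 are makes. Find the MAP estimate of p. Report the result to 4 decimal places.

Prior: Beta(10.1, 7).
Data: 20 successes in 29 trials. The binomial likelihood contributes p^20(1−p)^9, so the posterior is Beta(10.1+20, 7+9) = Beta(30.1, 16).
For Beta(a, b) with a, b > 1 the mode is (a−1)/(a+b−2) = 29.1/44.1 ≈ 0.6599.

p̂_MAP = 0.6599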